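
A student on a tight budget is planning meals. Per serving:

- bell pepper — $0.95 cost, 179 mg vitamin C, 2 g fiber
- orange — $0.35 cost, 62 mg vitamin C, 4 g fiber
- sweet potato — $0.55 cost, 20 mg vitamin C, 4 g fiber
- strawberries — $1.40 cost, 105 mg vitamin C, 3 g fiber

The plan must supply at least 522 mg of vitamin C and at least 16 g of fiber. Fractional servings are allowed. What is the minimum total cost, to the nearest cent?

An LP optimum is at a vertex; with two nutrient constraints at most two foods are used. Check each candidate.
bell pepper only: max(522/179, 16/2) = 8 servings → $7.60.
orange only: max(522/62, 16/4) = 8.419 servings → $2.95.
sweet potato only: max(522/20, 16/4) = 26.1 servings → $14.36.
strawberries only: max(522/105, 16/3) = 5.333 servings → $7.47.
bell pepper + orange with both tight: 1.851 servings and 3.074 servings → $2.83.
bell pepper + sweet potato with both tight: 2.615 servings and 2.692 servings → $3.97.
bell pepper + strawberries: intersection lies outside the first quadrant.
orange + sweet potato with both targets exact would need a negative amount; discard.
orange + strawberries with both tight: 0.4872 servings and 4.684 servings → $6.73.
sweet potato + strawberries with both tight: 0.3167 servings and 4.911 servings → $7.05.
Cheapest feasible corner: $2.83.

$2.83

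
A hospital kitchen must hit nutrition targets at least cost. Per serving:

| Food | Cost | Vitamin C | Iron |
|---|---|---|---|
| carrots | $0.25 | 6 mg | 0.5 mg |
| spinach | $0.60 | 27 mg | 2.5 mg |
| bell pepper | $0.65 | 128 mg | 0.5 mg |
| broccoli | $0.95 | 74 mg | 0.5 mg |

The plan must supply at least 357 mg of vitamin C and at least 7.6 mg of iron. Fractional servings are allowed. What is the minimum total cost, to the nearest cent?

$3.01

Minimising a linear cost over {vitamin C ≥ 357, iron ≥ 7.6, servings ≥ 0} — the optimum is at a vertex, using one or two foods.
carrots only: max(357/6, 7.6/0.5) = 59.5 servings → $14.88.
spinach only: max(357/27, 7.6/2.5) = 13.22 servings → $7.93.
bell pepper only: max(357/128, 7.6/0.5) = 15.2 servings → $9.88.
broccoli only: max(357/74, 7.6/0.5) = 15.2 servings → $14.44.
carrots + spinach: intersection lies outside the first quadrant.
carrots + bell pepper with both tight: 13.02 servings and 2.179 servings → $4.67.
carrots + broccoli with both tight: 11.29 servings and 3.909 servings → $6.54.
spinach + bell pepper with both tight: 2.592 servings and 2.242 servings → $3.01.
spinach + broccoli with both tight: 2.238 servings and 4.008 servings → $5.15.
bell pepper + broccoli with both targets exact would need a negative amount; discard.
The minimum over all feasible corners is $3.01.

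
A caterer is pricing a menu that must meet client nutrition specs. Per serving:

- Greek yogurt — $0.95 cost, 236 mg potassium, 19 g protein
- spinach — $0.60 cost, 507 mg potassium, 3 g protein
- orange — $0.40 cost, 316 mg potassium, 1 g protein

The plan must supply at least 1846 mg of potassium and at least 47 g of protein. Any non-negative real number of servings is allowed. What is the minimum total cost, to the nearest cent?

$3.56

Two binding constraints pin down two serving amounts, so the optimal mix uses at most two foods. The candidates are each food alone (scaled to the tighter of potassium/protein) and each pair with both constraints tight.
Greek yogurt only: max(1846/236, 47/19) = 7.822 servings → $7.43.
spinach only: max(1846/507, 47/3) = 15.67 servings → $9.40.
orange only: max(1846/316, 47/1) = 47 servings → $18.80.
Greek yogurt + spinach with both tight: 2.049 servings and 2.687 servings → $3.56.
Greek yogurt + orange with both tight: 2.255 servings and 4.158 servings → $3.81.
spinach + orange: intersection lies outside the first quadrant.
Cheapest feasible corner: $3.56.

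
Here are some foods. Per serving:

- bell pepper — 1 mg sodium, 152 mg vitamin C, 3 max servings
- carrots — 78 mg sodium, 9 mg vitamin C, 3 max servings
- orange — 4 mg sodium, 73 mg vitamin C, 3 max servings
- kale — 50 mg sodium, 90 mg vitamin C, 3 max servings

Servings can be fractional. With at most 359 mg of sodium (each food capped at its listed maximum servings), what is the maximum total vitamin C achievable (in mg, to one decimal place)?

967.4 mg

Vitamin C per mg sodium: bell pepper 152, orange 18.25, kale 1.8, carrots 0.1154.
Take 3 servings of bell pepper: uses 3 mg sodium, +456.0 mg vitamin C (running total 456.0 mg).
Take 3 servings of orange: uses 12 mg sodium, +219.0 mg vitamin C (running total 675.0 mg).
Take 3 servings of kale: uses 150 mg sodium, +270.0 mg vitamin C (running total 945.0 mg).
Take 2.487 servings of carrots: uses 194 mg sodium, +22.4 mg vitamin C (running total 967.4 mg).
Filling greedily by vitamin C-per-mg sodium is optimal for one linear limit, giving 967.4 mg.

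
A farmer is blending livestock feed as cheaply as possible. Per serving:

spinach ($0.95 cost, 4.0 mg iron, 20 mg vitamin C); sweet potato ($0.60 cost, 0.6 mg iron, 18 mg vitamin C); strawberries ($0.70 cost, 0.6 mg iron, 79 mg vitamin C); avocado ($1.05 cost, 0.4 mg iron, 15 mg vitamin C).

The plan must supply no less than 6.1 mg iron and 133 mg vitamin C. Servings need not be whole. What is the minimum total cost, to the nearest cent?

$2.20

Check every corner: each single food scaled to meet both minima, and each pair solved so both constraints bind.
spinach only: max(6.1/4.0, 133/20) = 6.65 servings → $6.32.
sweet potato only: max(6.1/0.6, 133/18) = 10.17 servings → $6.10.
strawberries only: max(6.1/0.6, 133/79) = 10.17 servings → $7.12.
avocado only: max(6.1/0.4, 133/15) = 15.25 servings → $16.01.
spinach + sweet potato with both tight: 0.5 servings and 6.833 servings → $4.58.
spinach + strawberries with both tight: 1.323 servings and 1.349 servings → $2.20.
spinach + avocado with both tight: 0.7365 servings and 7.885 servings → $8.98.
sweet potato + strawberries: intersection lies outside the first quadrant.
sweet potato + avocado with both targets exact would need a negative amount; discard.
strawberries + avocado: intersection lies outside the first quadrant.
So the least-cost plan costs $2.20.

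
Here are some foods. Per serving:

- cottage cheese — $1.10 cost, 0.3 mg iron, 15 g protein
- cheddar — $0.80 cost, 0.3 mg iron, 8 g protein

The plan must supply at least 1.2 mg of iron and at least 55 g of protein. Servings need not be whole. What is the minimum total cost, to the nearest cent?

With two linear requirements the optimum uses one or two foods; enumerate the corners.
cottage cheese only: max(1.2/0.3, 55/15) = 4 servings → $4.40.
cheddar only: max(1.2/0.3, 55/8) = 6.875 servings → $5.50.
cottage cheese + cheddar with both tight: 3.286 servings and 0.7143 servings → $4.19.
Cheapest feasible corner: $4.19.

$4.19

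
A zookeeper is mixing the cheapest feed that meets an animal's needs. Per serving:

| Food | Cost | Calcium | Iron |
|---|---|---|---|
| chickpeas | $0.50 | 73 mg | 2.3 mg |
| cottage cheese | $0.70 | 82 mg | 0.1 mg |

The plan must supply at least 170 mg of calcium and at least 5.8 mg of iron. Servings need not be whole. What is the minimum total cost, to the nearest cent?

$1.26

For a min-cost LP with two ≥-constraints, a basic feasible solution has at most two positive variables.
chickpeas only: max(170/73, 5.8/2.3) = 2.522 servings → $1.26.
cottage cheese only: max(170/82, 5.8/0.1) = 58 servings → $40.60.
chickpeas + cottage cheese: the both-tight solution has a negative serving — not a feasible corner.
The minimum over all feasible corners is $1.26.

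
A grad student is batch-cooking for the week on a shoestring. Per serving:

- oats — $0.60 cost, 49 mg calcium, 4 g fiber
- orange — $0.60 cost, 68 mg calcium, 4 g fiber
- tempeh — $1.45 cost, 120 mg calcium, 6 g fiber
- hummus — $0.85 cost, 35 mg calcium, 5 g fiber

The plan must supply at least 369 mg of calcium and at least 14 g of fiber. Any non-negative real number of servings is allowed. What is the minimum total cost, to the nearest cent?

$3.26

At the optimum either one food covers both requirements or two foods hit both targets exactly; no other combination can be cheaper.
oats only: max(369/49, 14/4) = 7.531 servings → $4.52.
orange only: max(369/68, 14/4) = 5.426 servings → $3.26.
tempeh only: max(369/120, 14/6) = 3.075 servings → $4.46.
hummus only: max(369/35, 14/5) = 10.54 servings → $8.96.
oats + orange: intersection lies outside the first quadrant.
oats + tempeh: intersection lies outside the first quadrant.
oats + hummus: intersection lies outside the first quadrant.
orange + tempeh: intersection lies outside the first quadrant.
orange + hummus with both targets exact would need a negative amount; discard.
tempeh + hummus with both targets exact would need a negative amount; discard.
So the least-cost plan costs $3.26.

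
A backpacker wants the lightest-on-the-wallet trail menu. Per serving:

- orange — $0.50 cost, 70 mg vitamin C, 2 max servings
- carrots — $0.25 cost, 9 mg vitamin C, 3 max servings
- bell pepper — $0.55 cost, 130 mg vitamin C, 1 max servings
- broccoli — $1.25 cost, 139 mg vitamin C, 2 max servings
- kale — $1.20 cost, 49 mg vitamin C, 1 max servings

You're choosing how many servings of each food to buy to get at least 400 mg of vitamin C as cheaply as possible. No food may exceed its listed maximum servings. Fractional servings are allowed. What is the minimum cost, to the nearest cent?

$2.72

Cost per mg of vitamin C: bell pepper $0.0042, orange $0.0071, broccoli $0.0090, kale $0.0245, carrots $0.0278.
Take 1 serving of bell pepper: +130.0 mg vitamin C for $0.55 (total $0.55, still need 270.0 mg).
Take 2 servings of orange: +140.0 mg vitamin C for $1.00 (total $1.55, still need 130.0 mg).
Take 0.9353 servings of broccoli: +130.0 mg vitamin C for $1.17 (total $2.72, still need 0.0 mg).
Filling from the cheapest source first is optimal under one linear minimum: $2.72.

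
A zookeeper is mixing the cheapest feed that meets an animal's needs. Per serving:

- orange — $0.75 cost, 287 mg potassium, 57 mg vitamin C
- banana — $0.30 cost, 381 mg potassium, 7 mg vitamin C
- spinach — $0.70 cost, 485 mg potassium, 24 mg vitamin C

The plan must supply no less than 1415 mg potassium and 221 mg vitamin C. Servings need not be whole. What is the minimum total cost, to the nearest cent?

$3.09

Two binding constraints pin down two serving amounts, so the optimal mix uses at most two foods. The candidates are each food alone (scaled to the tighter of potassium/vitamin C) and each pair with both constraints tight.
orange only: max(1415/287, 221/57) = 4.93 servings → $3.70.
banana only: max(1415/381, 221/7) = 31.57 servings → $9.47.
spinach only: max(1415/485, 221/24) = 9.208 servings → $6.45.
orange + banana with both tight: 3.77 servings and 0.8742 servings → $3.09.
orange + spinach with both tight: 3.528 servings and 0.83 servings → $3.23.
banana + spinach: intersection lies outside the first quadrant.
The minimum over all feasible corners is $3.09.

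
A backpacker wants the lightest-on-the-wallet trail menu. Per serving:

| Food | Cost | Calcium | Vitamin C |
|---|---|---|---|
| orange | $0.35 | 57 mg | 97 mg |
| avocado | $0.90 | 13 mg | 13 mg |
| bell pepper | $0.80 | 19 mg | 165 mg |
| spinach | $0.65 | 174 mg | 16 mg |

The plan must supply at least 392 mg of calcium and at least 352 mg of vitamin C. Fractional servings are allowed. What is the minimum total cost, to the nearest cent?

$1.94

Minimising a linear cost over {calcium ≥ 392, vitamin C ≥ 352, servings ≥ 0} — the optimum is at a vertex, using one or two foods.
orange only: max(392/57, 352/97) = 6.877 servings → $2.41.
avocado only: max(392/13, 352/13) = 30.15 servings → $27.14.
bell pepper only: max(392/19, 352/165) = 20.63 servings → $16.51.
spinach only: max(392/174, 352/16) = 22 servings → $14.30.
orange + avocado: the both-tight solution has a negative serving — not a feasible corner.
orange + bell pepper with both targets exact would need a negative amount; discard.
orange + spinach with both tight: 3.443 servings and 1.125 servings → $1.94.
avocado + bell pepper: the both-tight solution has a negative serving — not a feasible corner.
avocado + spinach with both tight: 26.77 servings and 0.2532 servings → $24.25.
bell pepper + spinach with both tight: 1.935 servings and 2.042 servings → $2.88.
So the least-cost plan costs $1.94.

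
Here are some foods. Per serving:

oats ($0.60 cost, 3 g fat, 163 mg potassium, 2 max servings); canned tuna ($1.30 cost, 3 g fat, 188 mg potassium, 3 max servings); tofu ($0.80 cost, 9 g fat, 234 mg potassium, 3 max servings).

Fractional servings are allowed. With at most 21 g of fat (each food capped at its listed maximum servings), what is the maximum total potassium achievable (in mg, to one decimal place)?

Potassium per g fat: canned tuna 62.67, oats 54.33, tofu 26.
Take 3 servings of canned tuna: uses 9 g fat, +564.0 mg potassium (running total 564.0 mg).
Take 2 servings of oats: uses 6 g fat, +326.0 mg potassium (running total 890.0 mg).
Take 0.6667 servings of tofu: uses 6 g fat, +156.0 mg potassium (running total 1046.0 mg).
Greedy by best ratio exhausts the fat allowance optimally: 1046.0 mg.

1046.0 mg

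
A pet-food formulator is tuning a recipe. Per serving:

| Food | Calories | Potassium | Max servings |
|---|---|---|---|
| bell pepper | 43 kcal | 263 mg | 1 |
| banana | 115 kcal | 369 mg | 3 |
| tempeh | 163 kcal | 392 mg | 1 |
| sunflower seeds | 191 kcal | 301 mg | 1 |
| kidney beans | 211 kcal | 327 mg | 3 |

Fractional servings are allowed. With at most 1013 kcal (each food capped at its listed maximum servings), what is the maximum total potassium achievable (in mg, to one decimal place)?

Potassium per kcal: bell pepper 6.116, banana 3.209, tempeh 2.405, sunflower seeds 1.576, kidney beans 1.55.
Take 1 serving of bell pepper: uses 43 kcal, +263.0 mg potassium (running total 263.0 mg).
Take 3 servings of banana: uses 345 kcal, +1107.0 mg potassium (running total 1370.0 mg).
Take 1 serving of tempeh: uses 163 kcal, +392.0 mg potassium (running total 1762.0 mg).
Take 1 serving of sunflower seeds: uses 191 kcal, +301.0 mg potassium (running total 2063.0 mg).
Take 1.284 servings of kidney beans: uses 271 kcal, +420.0 mg potassium (running total 2483.0 mg).
Greedy by best ratio exhausts the calories allowance optimally: 2483.0 mg.

2483.0 mg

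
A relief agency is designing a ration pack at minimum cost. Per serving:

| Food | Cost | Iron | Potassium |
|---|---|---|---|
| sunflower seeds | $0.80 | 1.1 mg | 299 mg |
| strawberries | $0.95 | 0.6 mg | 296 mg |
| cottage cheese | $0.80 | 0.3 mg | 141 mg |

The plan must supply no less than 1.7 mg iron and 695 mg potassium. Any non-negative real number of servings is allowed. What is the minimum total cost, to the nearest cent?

Check every corner: each single food scaled to meet both minima, and each pair solved so both constraints bind.
sunflower seeds only: max(1.7/1.1, 695/299) = 2.324 servings → $1.86.
strawberries only: max(1.7/0.6, 695/296) = 2.833 servings → $2.69.
cottage cheese only: max(1.7/0.3, 695/141) = 5.667 servings → $4.53.
sunflower seeds + strawberries with both tight: 0.5896 servings and 1.752 servings → $2.14.
sunflower seeds + cottage cheese with both tight: 0.4771 servings and 3.917 servings → $3.52.
strawberries + cottage cheese with both targets exact would need a negative amount; discard.
The minimum over all feasible corners is $1.86.

$1.86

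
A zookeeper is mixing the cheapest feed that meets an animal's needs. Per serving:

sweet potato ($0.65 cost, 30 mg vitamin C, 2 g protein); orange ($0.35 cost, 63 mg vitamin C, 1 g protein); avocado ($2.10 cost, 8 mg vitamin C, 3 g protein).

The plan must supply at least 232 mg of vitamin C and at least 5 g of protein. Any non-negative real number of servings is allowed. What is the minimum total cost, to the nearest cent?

sweet potato only: max(232/30, 5/2) = 7.733 servings → $5.03.
orange only: max(232/63, 5/1) = 5 servings → $1.75.
avocado only: max(232/8, 5/3) = 29 servings → $60.90.
sweet potato + orange with both tight: 0.8646 servings and 3.271 servings → $1.71.
sweet potato + avocado: the both-tight solution has a negative serving — not a feasible corner.
orange + avocado with both tight: 3.624 servings and 0.4586 servings → $2.23.
So the least-cost plan costs $1.71.

$1.71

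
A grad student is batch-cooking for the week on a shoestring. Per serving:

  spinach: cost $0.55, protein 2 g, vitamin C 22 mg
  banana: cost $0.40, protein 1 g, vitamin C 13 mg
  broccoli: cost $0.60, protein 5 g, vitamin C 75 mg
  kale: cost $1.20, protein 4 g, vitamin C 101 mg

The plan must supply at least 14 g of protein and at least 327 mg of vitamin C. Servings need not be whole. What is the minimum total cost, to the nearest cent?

Minimising a linear cost over {protein ≥ 14, vitamin C ≥ 327, servings ≥ 0} — the optimum is at a vertex, using one or two foods.
spinach only: max(14/2, 327/22) = 14.86 servings → $8.18.
banana only: max(14/1, 327/13) = 25.15 servings → $10.06.
broccoli only: max(14/5, 327/75) = 4.36 servings → $2.62.
kale only: max(14/4, 327/101) = 3.5 servings → $4.20.
spinach + banana with both targets exact would need a negative amount; discard.
spinach + broccoli with both targets exact would need a negative amount; discard.
spinach + kale with both tight: 0.9298 servings and 3.035 servings → $4.15.
banana + broccoli: the both-tight solution has a negative serving — not a feasible corner.
banana + kale with both tight: 2.163 servings and 2.959 servings → $4.42.
broccoli + kale with both tight: 0.5171 servings and 2.854 servings → $3.73.
So the least-cost plan costs $2.62.

$2.62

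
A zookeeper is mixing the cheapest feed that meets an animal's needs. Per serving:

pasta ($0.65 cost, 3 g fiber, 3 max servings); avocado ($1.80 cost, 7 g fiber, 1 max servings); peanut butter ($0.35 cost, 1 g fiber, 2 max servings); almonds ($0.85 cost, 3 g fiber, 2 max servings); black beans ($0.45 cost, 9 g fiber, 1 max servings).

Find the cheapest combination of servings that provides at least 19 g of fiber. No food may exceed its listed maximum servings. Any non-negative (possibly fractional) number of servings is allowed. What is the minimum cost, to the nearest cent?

Cost per g of fiber: black beans $0.0500, pasta $0.2167, avocado $0.2571, almonds $0.2833, peanut butter $0.3500.
Take 1 serving of black beans: +9.0 g fiber for $0.45 (total $0.45, still need 10.0 g).
Take 3 servings of pasta: +9.0 g fiber for $1.95 (total $2.40, still need 1.0 g).
Take 0.1429 servings of avocado: +1.0 g fiber for $0.26 (total $2.66, still need 0.0 g).
Greedy by cheapest-per-g is optimal for a single linear constraint, so the minimum cost is $2.66.

$2.66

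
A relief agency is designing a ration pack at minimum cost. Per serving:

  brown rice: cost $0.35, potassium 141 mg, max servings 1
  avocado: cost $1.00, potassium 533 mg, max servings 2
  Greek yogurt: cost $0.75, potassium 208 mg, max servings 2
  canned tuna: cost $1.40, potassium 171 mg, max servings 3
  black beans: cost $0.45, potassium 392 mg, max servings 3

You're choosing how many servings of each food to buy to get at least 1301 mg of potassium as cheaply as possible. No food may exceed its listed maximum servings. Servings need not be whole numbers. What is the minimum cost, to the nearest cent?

Cost per mg of potassium: black beans $0.0011, avocado $0.0019, brown rice $0.0025, Greek yogurt $0.0036, canned tuna $0.0082.
Take 3 servings of black beans: +1176.0 mg potassium for $1.35 (total $1.35, still need 125.0 mg).
Take 0.2345 servings of avocado: +125.0 mg potassium for $0.23 (total $1.58, still need 0.0 mg).
Filling from the cheapest source first is optimal under one linear minimum: $1.58.

$1.58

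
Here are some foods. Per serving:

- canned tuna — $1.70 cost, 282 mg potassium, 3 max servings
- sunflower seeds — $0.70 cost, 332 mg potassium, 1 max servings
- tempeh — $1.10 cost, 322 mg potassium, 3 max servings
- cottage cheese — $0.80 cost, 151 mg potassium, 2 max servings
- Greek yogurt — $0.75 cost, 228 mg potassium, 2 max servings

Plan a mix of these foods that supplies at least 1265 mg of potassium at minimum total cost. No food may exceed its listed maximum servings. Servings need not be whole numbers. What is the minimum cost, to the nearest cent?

$3.83

Cost per mg of potassium: sunflower seeds $0.0021, Greek yogurt $0.0033, tempeh $0.0034, cottage cheese $0.0053, canned tuna $0.0060.
Take 1 serving of sunflower seeds: +332.0 mg potassium for $0.70 (total $0.70, still need 933.0 mg).
Take 2 servings of Greek yogurt: +456.0 mg potassium for $1.50 (total $2.20, still need 477.0 mg).
Take 1.481 servings of tempeh: +477.0 mg potassium for $1.63 (total $3.83, still need 0.0 mg).
Greedy by cheapest-per-mg is optimal for a single linear constraint, so the minimum cost is $3.83.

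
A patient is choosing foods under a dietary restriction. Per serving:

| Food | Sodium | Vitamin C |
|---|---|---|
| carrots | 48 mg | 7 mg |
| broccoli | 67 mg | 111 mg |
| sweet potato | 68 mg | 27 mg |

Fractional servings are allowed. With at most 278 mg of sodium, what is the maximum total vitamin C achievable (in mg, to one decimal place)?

Vitamin C per mg sodium: broccoli 1.657, sweet potato 0.3971, carrots 0.1458.
With no serving limits, spend the whole sodium allowance on broccoli: 278 mg / 67 mg × 111 mg = 460.6 mg.

460.6 mg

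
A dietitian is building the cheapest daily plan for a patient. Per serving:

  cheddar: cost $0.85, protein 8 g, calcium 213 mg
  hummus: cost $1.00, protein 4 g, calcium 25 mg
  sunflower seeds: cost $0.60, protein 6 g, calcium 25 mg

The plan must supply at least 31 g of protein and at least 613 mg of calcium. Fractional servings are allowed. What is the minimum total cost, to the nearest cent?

$3.23

Check every corner: each single food scaled to meet both minima, and each pair solved so both constraints bind.
cheddar only: max(31/8, 613/213) = 3.875 servings → $3.29.
hummus only: max(31/4, 613/25) = 24.52 servings → $24.52.
sunflower seeds only: max(31/6, 613/25) = 24.52 servings → $14.71.
cheddar + hummus with both tight: 2.572 servings and 2.606 servings → $4.79.
cheddar + sunflower seeds with both tight: 2.693 servings and 1.576 servings → $3.23.
hummus + sunflower seeds: intersection lies outside the first quadrant.
Cheapest feasible corner: $3.23.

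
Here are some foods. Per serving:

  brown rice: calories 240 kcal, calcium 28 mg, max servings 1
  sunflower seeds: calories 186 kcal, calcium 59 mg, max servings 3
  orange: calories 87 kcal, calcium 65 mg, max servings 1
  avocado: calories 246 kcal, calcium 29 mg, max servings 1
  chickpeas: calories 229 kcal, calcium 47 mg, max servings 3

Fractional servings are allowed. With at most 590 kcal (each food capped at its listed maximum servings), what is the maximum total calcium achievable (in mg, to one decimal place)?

Calcium per kcal: orange 0.7471, sunflower seeds 0.3172, chickpeas 0.2052, avocado 0.1179, brown rice 0.1167.
Take 1 serving of orange: uses 87 kcal, +65.0 mg calcium (running total 65.0 mg).
Take 2.704 servings of sunflower seeds: uses 503 kcal, +159.6 mg calcium (running total 224.6 mg).
Filling greedily by calcium-per-kcal is optimal for one linear limit, giving 224.6 mg.

224.6 mg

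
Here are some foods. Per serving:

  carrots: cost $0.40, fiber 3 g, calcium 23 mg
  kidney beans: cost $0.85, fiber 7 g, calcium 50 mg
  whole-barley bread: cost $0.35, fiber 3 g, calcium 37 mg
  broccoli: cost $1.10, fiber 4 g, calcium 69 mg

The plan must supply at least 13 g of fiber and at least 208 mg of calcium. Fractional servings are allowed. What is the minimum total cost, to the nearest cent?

$1.97

Two binding constraints pin down two serving amounts, so the optimal mix uses at most two foods. The candidates are each food alone (scaled to the tighter of fiber/calcium) and each pair with both constraints tight.
carrots only: max(13/3, 208/23) = 9.043 servings → $3.62.
kidney beans only: max(13/7, 208/50) = 4.16 servings → $3.54.
whole-barley bread only: max(13/3, 208/37) = 5.622 servings → $1.97.
broccoli only: max(13/4, 208/69) = 3.25 servings → $3.58.
carrots + kidney beans: the both-tight solution has a negative serving — not a feasible corner.
carrots + whole-barley bread: the both-tight solution has a negative serving — not a feasible corner.
carrots + broccoli with both tight: 0.5652 servings and 2.826 servings → $3.33.
kidney beans + whole-barley bread with both targets exact would need a negative amount; discard.
kidney beans + broccoli with both tight: 0.2297 servings and 2.848 servings → $3.33.
whole-barley bread + broccoli with both tight: 1.102 servings and 2.424 servings → $3.05.
The minimum over all feasible corners is $1.97.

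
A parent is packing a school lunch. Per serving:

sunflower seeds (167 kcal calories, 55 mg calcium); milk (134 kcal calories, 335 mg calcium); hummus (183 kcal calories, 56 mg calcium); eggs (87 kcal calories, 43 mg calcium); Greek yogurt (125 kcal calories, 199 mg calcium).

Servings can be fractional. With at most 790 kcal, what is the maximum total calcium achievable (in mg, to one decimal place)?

Calcium per kcal: milk 2.5, Greek yogurt 1.592, eggs 0.4943, sunflower seeds 0.3293, hummus 0.306.
With no serving limits, spend the whole calories allowance on milk: 790 kcal / 134 kcal × 335 mg = 1975.0 mg.

1975.0 mg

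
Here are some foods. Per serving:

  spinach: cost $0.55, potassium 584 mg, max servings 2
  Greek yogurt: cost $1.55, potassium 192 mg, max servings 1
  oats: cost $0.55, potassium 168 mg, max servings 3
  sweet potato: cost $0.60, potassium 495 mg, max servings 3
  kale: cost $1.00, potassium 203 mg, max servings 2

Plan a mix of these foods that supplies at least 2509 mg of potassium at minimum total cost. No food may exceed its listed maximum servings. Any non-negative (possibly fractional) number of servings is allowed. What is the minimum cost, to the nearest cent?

$2.73

Cost per mg of potassium: spinach $0.0009, sweet potato $0.0012, oats $0.0033, kale $0.0049, Greek yogurt $0.0081.
Take 2 servings of spinach: +1168.0 mg potassium for $1.10 (total $1.10, still need 1341.0 mg).
Take 2.709 servings of sweet potato: +1341.0 mg potassium for $1.63 (total $2.73, still need 0.0 mg).
Greedy by cheapest-per-mg is optimal for a single linear constraint, so the minimum cost is $2.73.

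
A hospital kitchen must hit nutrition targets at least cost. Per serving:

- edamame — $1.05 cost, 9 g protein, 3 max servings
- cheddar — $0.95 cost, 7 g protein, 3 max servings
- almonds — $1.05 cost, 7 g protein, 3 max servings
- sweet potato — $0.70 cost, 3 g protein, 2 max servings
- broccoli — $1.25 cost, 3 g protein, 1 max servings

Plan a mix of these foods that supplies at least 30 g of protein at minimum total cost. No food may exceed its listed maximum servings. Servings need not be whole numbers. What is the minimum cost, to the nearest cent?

$3.56

Cost per g of protein: edamame $0.1167, cheddar $0.1357, almonds $0.1500, sweet potato $0.2333, broccoli $0.4167.
Take 3 servings of edamame: +27.0 g protein for $3.15 (total $3.15, still need 3.0 g).
Take 0.4286 servings of cheddar: +3.0 g protein for $0.41 (total $3.56, still need 0.0 g).
Greedy by cheapest-per-g is optimal for a single linear constraint, so the minimum cost is $3.56.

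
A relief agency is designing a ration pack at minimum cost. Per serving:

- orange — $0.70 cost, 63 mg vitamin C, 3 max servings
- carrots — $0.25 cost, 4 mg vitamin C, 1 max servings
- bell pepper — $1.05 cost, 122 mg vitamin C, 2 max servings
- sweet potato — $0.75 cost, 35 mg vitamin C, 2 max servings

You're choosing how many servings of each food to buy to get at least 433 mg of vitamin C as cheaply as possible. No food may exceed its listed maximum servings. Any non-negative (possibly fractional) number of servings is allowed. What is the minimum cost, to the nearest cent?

Cost per mg of vitamin C: bell pepper $0.0086, orange $0.0111, sweet potato $0.0214, carrots $0.0625.
Take 2 servings of bell pepper: +244.0 mg vitamin C for $2.10 (total $2.10, still need 189.0 mg).
Take 3 servings of orange: +189.0 mg vitamin C for $2.10 (total $4.20, still need 0.0 mg).
Filling from the cheapest source first is optimal under one linear minimum: $4.20.

$4.20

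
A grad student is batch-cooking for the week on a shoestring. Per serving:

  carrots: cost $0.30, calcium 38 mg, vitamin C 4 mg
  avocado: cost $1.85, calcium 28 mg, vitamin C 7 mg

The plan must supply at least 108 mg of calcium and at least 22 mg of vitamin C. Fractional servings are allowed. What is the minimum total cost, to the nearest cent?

For a min-cost LP with two ≥-constraints, a basic feasible solution has at most two positive variables.
carrots only: max(108/38, 22/4) = 5.5 servings → $1.65.
avocado only: max(108/28, 22/7) = 3.857 servings → $7.14.
carrots + avocado with both tight: 0.9091 servings and 2.623 servings → $5.13.
The minimum over all feasible corners is $1.65.

$1.65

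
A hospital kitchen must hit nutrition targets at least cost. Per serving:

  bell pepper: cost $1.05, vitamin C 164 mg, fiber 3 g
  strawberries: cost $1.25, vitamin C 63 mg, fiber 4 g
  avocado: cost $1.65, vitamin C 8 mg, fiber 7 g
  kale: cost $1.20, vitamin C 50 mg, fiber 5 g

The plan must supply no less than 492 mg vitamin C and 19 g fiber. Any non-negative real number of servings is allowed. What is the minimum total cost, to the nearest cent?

$5.30

A basic optimal solution has at most two foods positive. Try each food alone and each pair with both targets met exactly.
bell pepper only: max(492/164, 19/3) = 6.333 servings → $6.65.
strawberries only: max(492/63, 19/4) = 7.81 servings → $9.76.
avocado only: max(492/8, 19/7) = 61.5 servings → $101.47.
kale only: max(492/50, 19/5) = 9.84 servings → $11.81.
bell pepper + strawberries with both tight: 1.651 servings and 3.512 servings → $6.12.
bell pepper + avocado with both tight: 2.929 servings and 1.459 servings → $5.48.
bell pepper + kale with both tight: 2.254 servings and 2.448 servings → $5.30.
strawberries + avocado with both targets exact would need a negative amount; discard.
strawberries + kale with both targets exact would need a negative amount; discard.
avocado + kale: the both-tight solution has a negative serving — not a feasible corner.
The minimum over all feasible corners is $5.30.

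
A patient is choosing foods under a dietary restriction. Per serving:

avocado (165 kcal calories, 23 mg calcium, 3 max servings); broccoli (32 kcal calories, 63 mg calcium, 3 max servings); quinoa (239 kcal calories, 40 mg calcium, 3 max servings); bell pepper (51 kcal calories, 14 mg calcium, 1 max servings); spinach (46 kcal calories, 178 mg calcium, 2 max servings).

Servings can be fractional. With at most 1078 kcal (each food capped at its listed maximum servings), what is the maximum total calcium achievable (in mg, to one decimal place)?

696.0 mg

Calcium per kcal: spinach 3.87, broccoli 1.969, bell pepper 0.2745, quinoa 0.1674, avocado 0.1394.
Take 2 servings of spinach: uses 92 kcal, +356.0 mg calcium (running total 356.0 mg).
Take 3 servings of broccoli: uses 96 kcal, +189.0 mg calcium (running total 545.0 mg).
Take 1 serving of bell pepper: uses 51 kcal, +14.0 mg calcium (running total 559.0 mg).
Take 3 servings of quinoa: uses 717 kcal, +120.0 mg calcium (running total 679.0 mg).
Take 0.7394 servings of avocado: uses 122 kcal, +17.0 mg calcium (running total 696.0 mg).
Greedy by best ratio exhausts the calories allowance optimally: 696.0 mg.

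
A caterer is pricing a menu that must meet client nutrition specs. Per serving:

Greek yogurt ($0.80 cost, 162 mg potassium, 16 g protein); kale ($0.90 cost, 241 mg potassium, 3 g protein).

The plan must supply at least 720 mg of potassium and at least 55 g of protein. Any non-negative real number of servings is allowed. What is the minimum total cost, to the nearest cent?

Greek yogurt only: max(720/162, 55/16) = 4.444 servings → $3.56.
kale only: max(720/241, 55/3) = 18.33 servings → $16.50.
Greek yogurt + kale with both tight: 3.292 servings and 0.7745 servings → $3.33.
So the least-cost plan costs $3.33.

$3.33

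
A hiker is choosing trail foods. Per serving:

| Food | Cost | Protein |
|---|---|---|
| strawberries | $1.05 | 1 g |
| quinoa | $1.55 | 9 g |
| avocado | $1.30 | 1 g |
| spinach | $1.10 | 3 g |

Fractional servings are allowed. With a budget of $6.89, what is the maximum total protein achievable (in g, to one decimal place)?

40.0 g

Protein per dollar: quinoa 5.806, spinach 2.727, strawberries 0.9524, avocado 0.7692.
With no serving limits, spend the whole cost allowance on quinoa: $6.89 / $1.55 × 9 g = 40.0 g.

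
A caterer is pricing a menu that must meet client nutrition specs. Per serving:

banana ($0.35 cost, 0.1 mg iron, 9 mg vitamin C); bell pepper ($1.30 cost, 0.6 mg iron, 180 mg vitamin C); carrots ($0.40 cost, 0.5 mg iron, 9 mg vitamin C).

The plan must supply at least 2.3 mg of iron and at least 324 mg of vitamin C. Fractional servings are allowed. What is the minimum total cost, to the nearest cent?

$3.21

The cheapest plan sits at a corner of the feasible region — with two constraints it uses at most two foods.
banana only: max(2.3/0.1, 324/9) = 36 servings → $12.60.
bell pepper only: max(2.3/0.6, 324/180) = 3.833 servings → $4.98.
carrots only: max(2.3/0.5, 324/9) = 36 servings → $14.40.
banana + bell pepper with both tight: 17.43 servings and 0.9286 servings → $7.31.
banana + carrots with both targets exact would need a negative amount; discard.
bell pepper + carrots with both tight: 1.67 servings and 2.596 servings → $3.21.
So the least-cost plan costs $3.21.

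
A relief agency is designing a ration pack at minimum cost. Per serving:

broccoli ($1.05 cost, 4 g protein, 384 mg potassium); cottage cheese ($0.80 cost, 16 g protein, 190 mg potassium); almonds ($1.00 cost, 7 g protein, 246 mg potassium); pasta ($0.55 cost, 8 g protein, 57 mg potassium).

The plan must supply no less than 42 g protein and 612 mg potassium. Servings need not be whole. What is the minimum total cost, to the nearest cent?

broccoli only: max(42/4, 612/384) = 10.5 servings → $11.03.
cottage cheese only: max(42/16, 612/190) = 3.221 servings → $2.58.
almonds only: max(42/7, 612/246) = 6 servings → $6.00.
pasta only: max(42/8, 612/57) = 10.74 servings → $5.91.
broccoli + cottage cheese with both tight: 0.3366 servings and 2.541 servings → $2.39.
broccoli + almonds: intersection lies outside the first quadrant.
broccoli + pasta with both tight: 0.8797 servings and 4.81 servings → $3.57.
cottage cheese + almonds with both tight: 2.321 servings and 0.6953 servings → $2.55.
cottage cheese + pasta: intersection lies outside the first quadrant.
almonds + pasta with both tight: 1.595 servings and 3.855 servings → $3.71.
The minimum over all feasible corners is $2.39.

$2.39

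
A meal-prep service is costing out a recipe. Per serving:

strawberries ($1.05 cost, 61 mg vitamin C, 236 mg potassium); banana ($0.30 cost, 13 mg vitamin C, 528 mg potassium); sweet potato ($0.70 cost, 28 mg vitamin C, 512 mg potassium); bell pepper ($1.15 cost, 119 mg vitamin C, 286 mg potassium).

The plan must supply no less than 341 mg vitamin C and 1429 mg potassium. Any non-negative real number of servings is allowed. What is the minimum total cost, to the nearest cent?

Minimising a linear cost over {vitamin C ≥ 341, potassium ≥ 1429, servings ≥ 0} — the optimum is at a vertex, using one or two foods.
strawberries only: max(341/61, 1429/236) = 6.055 servings → $6.36.
banana only: max(341/13, 1429/528) = 26.23 servings → $7.87.
sweet potato only: max(341/28, 1429/512) = 12.18 servings → $8.53.
bell pepper only: max(341/119, 1429/286) = 4.997 servings → $5.75.
strawberries + banana with both tight: 5.541 servings and 0.2297 servings → $5.89.
strawberries + sweet potato with both tight: 5.465 servings and 0.2718 servings → $5.93.
strawberries + bell pepper: intersection lies outside the first quadrant.
banana + sweet potato with both targets exact would need a negative amount; discard.
banana + bell pepper with both tight: 1.227 servings and 2.732 servings → $3.51.
sweet potato + bell pepper with both tight: 1.37 servings and 2.543 servings → $3.88.
The minimum over all feasible corners is $3.51.

$3.51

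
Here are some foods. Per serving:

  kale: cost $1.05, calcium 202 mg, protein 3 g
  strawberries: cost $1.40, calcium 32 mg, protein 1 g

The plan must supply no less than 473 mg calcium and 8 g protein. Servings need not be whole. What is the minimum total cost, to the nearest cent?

kale only: max(473/202, 8/3) = 2.667 servings → $2.80.
strawberries only: max(473/32, 8/1) = 14.78 servings → $20.69.
kale + strawberries with both tight: 2.047 servings and 1.858 servings → $4.75.
Cheapest feasible corner: $2.80.

$2.80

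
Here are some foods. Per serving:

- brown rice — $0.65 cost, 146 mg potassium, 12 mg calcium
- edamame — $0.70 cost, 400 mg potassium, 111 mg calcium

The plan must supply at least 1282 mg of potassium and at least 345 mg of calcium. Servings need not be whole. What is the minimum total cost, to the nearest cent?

At the optimum either one food covers both requirements or two foods hit both targets exactly; no other combination can be cheaper.
brown rice only: max(1282/146, 345/12) = 28.75 servings → $18.69.
edamame only: max(1282/400, 345/111) = 3.205 servings → $2.24.
brown rice + edamame with both tight: 0.3772 servings and 3.067 servings → $2.39.
Cheapest feasible corner: $2.24.

$2.24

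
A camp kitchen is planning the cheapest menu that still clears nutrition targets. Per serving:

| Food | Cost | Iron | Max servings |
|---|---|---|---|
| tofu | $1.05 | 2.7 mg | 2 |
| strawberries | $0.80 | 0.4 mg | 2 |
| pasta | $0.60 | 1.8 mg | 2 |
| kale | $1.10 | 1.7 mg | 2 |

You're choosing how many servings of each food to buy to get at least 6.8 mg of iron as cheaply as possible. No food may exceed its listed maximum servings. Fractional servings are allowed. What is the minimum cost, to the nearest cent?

$2.44

Cost per mg of iron: pasta $0.3333, tofu $0.3889, kale $0.6471, strawberries $2.0000.
Take 2 servings of pasta: +3.6 mg iron for $1.20 (total $1.20, still need 3.2 mg).
Take 1.185 servings of tofu: +3.2 mg iron for $1.24 (total $2.44, still need 0.0 mg).
Greedy by cheapest-per-mg is optimal for a single linear constraint, so the minimum cost is $2.44.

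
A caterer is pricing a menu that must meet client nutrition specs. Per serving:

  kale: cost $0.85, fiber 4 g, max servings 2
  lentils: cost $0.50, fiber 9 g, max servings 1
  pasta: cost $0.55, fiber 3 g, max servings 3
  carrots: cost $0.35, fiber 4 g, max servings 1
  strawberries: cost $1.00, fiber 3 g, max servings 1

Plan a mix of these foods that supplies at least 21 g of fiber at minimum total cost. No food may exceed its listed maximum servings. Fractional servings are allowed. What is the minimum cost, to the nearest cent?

Cost per g of fiber: lentils $0.0556, carrots $0.0875, pasta $0.1833, kale $0.2125, strawberries $0.3333.
Take 1 serving of lentils: +9.0 g fiber for $0.50 (total $0.50, still need 12.0 g).
Take 1 serving of carrots: +4.0 g fiber for $0.35 (total $0.85, still need 8.0 g).
Take 2.667 servings of pasta: +8.0 g fiber for $1.47 (total $2.32, still need 0.0 g).
Filling from the cheapest source first is optimal under one linear minimum: $2.32.

$2.32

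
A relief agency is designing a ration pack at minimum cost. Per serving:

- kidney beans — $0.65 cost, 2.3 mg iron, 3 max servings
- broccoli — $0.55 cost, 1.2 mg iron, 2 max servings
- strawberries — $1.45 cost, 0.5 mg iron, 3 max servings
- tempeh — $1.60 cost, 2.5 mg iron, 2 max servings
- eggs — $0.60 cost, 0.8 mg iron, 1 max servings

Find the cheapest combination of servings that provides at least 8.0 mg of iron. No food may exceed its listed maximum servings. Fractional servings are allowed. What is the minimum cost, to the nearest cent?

Cost per mg of iron: kidney beans $0.2826, broccoli $0.4583, tempeh $0.6400, eggs $0.7500, strawberries $2.9000.
Take 3 servings of kidney beans: +6.9 mg iron for $1.95 (total $1.95, still need 1.1 mg).
Take 0.9167 servings of broccoli: +1.1 mg iron for $0.50 (total $2.45, still need 0.0 mg).
Greedy by cheapest-per-mg is optimal for a single linear constraint, so the minimum cost is $2.45.

$2.45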